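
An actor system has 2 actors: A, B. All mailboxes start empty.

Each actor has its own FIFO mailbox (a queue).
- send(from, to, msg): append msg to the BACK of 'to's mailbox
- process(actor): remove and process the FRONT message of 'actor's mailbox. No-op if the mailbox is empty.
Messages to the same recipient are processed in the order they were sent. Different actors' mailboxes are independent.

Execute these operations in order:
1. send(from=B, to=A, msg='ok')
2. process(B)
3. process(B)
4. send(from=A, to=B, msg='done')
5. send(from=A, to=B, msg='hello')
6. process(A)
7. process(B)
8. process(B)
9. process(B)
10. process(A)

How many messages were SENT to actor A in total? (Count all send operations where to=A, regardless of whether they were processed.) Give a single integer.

After 1 (send(from=B, to=A, msg='ok')): A:[ok] B:[]
After 2 (process(B)): A:[ok] B:[]
After 3 (process(B)): A:[ok] B:[]
After 4 (send(from=A, to=B, msg='done')): A:[ok] B:[done]
After 5 (send(from=A, to=B, msg='hello')): A:[ok] B:[done,hello]
After 6 (process(A)): A:[] B:[done,hello]
After 7 (process(B)): A:[] B:[hello]
After 8 (process(B)): A:[] B:[]
After 9 (process(B)): A:[] B:[]
After 10 (process(A)): A:[] B:[]

Answer: 1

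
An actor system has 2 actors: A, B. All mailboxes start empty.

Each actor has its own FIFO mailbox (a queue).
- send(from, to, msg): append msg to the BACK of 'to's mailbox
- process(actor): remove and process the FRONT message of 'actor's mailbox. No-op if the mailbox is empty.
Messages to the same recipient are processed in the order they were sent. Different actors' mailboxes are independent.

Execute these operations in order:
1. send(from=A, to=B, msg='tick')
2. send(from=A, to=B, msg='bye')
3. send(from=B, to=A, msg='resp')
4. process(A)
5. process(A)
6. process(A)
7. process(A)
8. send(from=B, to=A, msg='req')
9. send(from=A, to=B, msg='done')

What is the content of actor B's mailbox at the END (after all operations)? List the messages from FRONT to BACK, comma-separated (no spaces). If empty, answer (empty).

After 1 (send(from=A, to=B, msg='tick')): A:[] B:[tick]
After 2 (send(from=A, to=B, msg='bye')): A:[] B:[tick,bye]
After 3 (send(from=B, to=A, msg='resp')): A:[resp] B:[tick,bye]
After 4 (process(A)): A:[] B:[tick,bye]
After 5 (process(A)): A:[] B:[tick,bye]
After 6 (process(A)): A:[] B:[tick,bye]
After 7 (process(A)): A:[] B:[tick,bye]
After 8 (send(from=B, to=A, msg='req')): A:[req] B:[tick,bye]
After 9 (send(from=A, to=B, msg='done')): A:[req] B:[tick,bye,done]

Answer: tick,bye,done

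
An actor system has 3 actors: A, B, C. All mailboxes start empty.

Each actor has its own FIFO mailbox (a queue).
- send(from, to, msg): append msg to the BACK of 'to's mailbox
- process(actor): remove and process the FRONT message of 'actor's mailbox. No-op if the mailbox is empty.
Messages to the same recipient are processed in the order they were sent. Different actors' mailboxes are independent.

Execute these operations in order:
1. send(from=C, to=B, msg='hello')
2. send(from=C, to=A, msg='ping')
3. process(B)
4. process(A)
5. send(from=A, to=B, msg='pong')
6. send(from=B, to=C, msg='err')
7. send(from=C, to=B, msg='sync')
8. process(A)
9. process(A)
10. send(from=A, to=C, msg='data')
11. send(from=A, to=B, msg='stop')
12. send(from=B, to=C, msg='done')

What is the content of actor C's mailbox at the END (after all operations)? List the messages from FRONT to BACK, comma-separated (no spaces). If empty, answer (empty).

After 1 (send(from=C, to=B, msg='hello')): A:[] B:[hello] C:[]
After 2 (send(from=C, to=A, msg='ping')): A:[ping] B:[hello] C:[]
After 3 (process(B)): A:[ping] B:[] C:[]
After 4 (process(A)): A:[] B:[] C:[]
After 5 (send(from=A, to=B, msg='pong')): A:[] B:[pong] C:[]
After 6 (send(from=B, to=C, msg='err')): A:[] B:[pong] C:[err]
After 7 (send(from=C, to=B, msg='sync')): A:[] B:[pong,sync] C:[err]
After 8 (process(A)): A:[] B:[pong,sync] C:[err]
After 9 (process(A)): A:[] B:[pong,sync] C:[err]
After 10 (send(from=A, to=C, msg='data')): A:[] B:[pong,sync] C:[err,data]
After 11 (send(from=A, to=B, msg='stop')): A:[] B:[pong,sync,stop] C:[err,data]
After 12 (send(from=B, to=C, msg='done')): A:[] B:[pong,sync,stop] C:[err,data,done]

Answer: err,data,done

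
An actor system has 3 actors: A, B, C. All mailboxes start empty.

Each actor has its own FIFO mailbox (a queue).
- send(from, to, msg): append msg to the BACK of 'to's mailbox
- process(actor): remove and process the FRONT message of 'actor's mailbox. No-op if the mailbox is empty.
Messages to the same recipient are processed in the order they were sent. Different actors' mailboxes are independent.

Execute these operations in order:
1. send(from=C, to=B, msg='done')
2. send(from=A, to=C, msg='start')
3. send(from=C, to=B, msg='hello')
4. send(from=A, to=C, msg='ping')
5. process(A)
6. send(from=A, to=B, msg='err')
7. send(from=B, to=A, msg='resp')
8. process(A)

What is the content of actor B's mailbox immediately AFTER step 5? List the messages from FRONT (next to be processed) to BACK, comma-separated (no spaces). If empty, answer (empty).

After 1 (send(from=C, to=B, msg='done')): A:[] B:[done] C:[]
After 2 (send(from=A, to=C, msg='start')): A:[] B:[done] C:[start]
After 3 (send(from=C, to=B, msg='hello')): A:[] B:[done,hello] C:[start]
After 4 (send(from=A, to=C, msg='ping')): A:[] B:[done,hello] C:[start,ping]
After 5 (process(A)): A:[] B:[done,hello] C:[start,ping]

done,hello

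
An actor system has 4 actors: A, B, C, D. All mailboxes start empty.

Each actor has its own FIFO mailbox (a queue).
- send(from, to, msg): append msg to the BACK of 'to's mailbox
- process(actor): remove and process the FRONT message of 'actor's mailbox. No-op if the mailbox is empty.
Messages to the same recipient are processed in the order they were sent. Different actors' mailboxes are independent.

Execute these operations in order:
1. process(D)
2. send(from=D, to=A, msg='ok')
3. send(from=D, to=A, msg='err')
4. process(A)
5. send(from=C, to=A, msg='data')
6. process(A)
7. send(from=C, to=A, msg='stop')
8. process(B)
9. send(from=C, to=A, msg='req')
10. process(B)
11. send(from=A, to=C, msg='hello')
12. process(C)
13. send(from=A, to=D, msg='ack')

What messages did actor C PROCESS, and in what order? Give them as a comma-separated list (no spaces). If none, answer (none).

Answer: hello

Derivation:
After 1 (process(D)): A:[] B:[] C:[] D:[]
After 2 (send(from=D, to=A, msg='ok')): A:[ok] B:[] C:[] D:[]
After 3 (send(from=D, to=A, msg='err')): A:[ok,err] B:[] C:[] D:[]
After 4 (process(A)): A:[err] B:[] C:[] D:[]
After 5 (send(from=C, to=A, msg='data')): A:[err,data] B:[] C:[] D:[]
After 6 (process(A)): A:[data] B:[] C:[] D:[]
After 7 (send(from=C, to=A, msg='stop')): A:[data,stop] B:[] C:[] D:[]
After 8 (process(B)): A:[data,stop] B:[] C:[] D:[]
After 9 (send(from=C, to=A, msg='req')): A:[data,stop,req] B:[] C:[] D:[]
After 10 (process(B)): A:[data,stop,req] B:[] C:[] D:[]
After 11 (send(from=A, to=C, msg='hello')): A:[data,stop,req] B:[] C:[hello] D:[]
After 12 (process(C)): A:[data,stop,req] B:[] C:[] D:[]
After 13 (send(from=A, to=D, msg='ack')): A:[data,stop,req] B:[] C:[] D:[ack]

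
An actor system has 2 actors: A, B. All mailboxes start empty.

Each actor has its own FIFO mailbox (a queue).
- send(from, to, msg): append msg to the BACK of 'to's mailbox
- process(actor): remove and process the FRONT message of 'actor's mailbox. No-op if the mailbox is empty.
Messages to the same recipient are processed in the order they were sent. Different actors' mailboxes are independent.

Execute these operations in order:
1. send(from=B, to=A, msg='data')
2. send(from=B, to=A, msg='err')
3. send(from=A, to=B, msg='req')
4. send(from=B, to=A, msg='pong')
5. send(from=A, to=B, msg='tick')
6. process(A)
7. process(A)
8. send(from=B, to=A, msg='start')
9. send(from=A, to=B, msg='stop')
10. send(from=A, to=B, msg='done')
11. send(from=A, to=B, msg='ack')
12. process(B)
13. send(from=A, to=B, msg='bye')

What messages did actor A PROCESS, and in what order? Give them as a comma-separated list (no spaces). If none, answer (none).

Answer: data,err

Derivation:
After 1 (send(from=B, to=A, msg='data')): A:[data] B:[]
After 2 (send(from=B, to=A, msg='err')): A:[data,err] B:[]
After 3 (send(from=A, to=B, msg='req')): A:[data,err] B:[req]
After 4 (send(from=B, to=A, msg='pong')): A:[data,err,pong] B:[req]
After 5 (send(from=A, to=B, msg='tick')): A:[data,err,pong] B:[req,tick]
After 6 (process(A)): A:[err,pong] B:[req,tick]
After 7 (process(A)): A:[pong] B:[req,tick]
After 8 (send(from=B, to=A, msg='start')): A:[pong,start] B:[req,tick]
After 9 (send(from=A, to=B, msg='stop')): A:[pong,start] B:[req,tick,stop]
After 10 (send(from=A, to=B, msg='done')): A:[pong,start] B:[req,tick,stop,done]
After 11 (send(from=A, to=B, msg='ack')): A:[pong,start] B:[req,tick,stop,done,ack]
After 12 (process(B)): A:[pong,start] B:[tick,stop,done,ack]
After 13 (send(from=A, to=B, msg='bye')): A:[pong,start] B:[tick,stop,done,ack,bye]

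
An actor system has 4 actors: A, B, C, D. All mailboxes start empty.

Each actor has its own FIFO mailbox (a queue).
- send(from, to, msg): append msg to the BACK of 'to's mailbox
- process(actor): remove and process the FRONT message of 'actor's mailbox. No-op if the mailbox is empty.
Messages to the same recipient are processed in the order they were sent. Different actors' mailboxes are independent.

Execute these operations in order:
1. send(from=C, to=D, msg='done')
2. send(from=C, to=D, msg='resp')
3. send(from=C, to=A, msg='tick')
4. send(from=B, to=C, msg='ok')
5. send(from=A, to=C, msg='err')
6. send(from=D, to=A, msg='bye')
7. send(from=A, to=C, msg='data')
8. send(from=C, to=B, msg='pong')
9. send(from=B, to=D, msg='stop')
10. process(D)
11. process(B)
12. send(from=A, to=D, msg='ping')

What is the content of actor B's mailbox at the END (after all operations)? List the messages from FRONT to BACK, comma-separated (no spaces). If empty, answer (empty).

Answer: (empty)

Derivation:
After 1 (send(from=C, to=D, msg='done')): A:[] B:[] C:[] D:[done]
After 2 (send(from=C, to=D, msg='resp')): A:[] B:[] C:[] D:[done,resp]
After 3 (send(from=C, to=A, msg='tick')): A:[tick] B:[] C:[] D:[done,resp]
After 4 (send(from=B, to=C, msg='ok')): A:[tick] B:[] C:[ok] D:[done,resp]
After 5 (send(from=A, to=C, msg='err')): A:[tick] B:[] C:[ok,err] D:[done,resp]
After 6 (send(from=D, to=A, msg='bye')): A:[tick,bye] B:[] C:[ok,err] D:[done,resp]
After 7 (send(from=A, to=C, msg='data')): A:[tick,bye] B:[] C:[ok,err,data] D:[done,resp]
After 8 (send(from=C, to=B, msg='pong')): A:[tick,bye] B:[pong] C:[ok,err,data] D:[done,resp]
After 9 (send(from=B, to=D, msg='stop')): A:[tick,bye] B:[pong] C:[ok,err,data] D:[done,resp,stop]
After 10 (process(D)): A:[tick,bye] B:[pong] C:[ok,err,data] D:[resp,stop]
After 11 (process(B)): A:[tick,bye] B:[] C:[ok,err,data] D:[resp,stop]
After 12 (send(from=A, to=D, msg='ping')): A:[tick,bye] B:[] C:[ok,err,data] D:[resp,stop,ping]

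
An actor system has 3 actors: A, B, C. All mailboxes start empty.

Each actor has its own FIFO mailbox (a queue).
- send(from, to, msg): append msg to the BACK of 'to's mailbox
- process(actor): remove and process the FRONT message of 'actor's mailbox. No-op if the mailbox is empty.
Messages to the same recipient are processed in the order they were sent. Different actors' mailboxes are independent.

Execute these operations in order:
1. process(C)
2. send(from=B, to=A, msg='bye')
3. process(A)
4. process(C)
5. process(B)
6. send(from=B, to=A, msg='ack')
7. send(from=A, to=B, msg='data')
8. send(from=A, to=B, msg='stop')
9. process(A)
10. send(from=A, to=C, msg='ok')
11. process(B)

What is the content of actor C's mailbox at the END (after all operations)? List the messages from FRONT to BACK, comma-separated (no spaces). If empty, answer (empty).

Answer: ok

Derivation:
After 1 (process(C)): A:[] B:[] C:[]
After 2 (send(from=B, to=A, msg='bye')): A:[bye] B:[] C:[]
After 3 (process(A)): A:[] B:[] C:[]
After 4 (process(C)): A:[] B:[] C:[]
After 5 (process(B)): A:[] B:[] C:[]
After 6 (send(from=B, to=A, msg='ack')): A:[ack] B:[] C:[]
After 7 (send(from=A, to=B, msg='data')): A:[ack] B:[data] C:[]
After 8 (send(from=A, to=B, msg='stop')): A:[ack] B:[data,stop] C:[]
After 9 (process(A)): A:[] B:[data,stop] C:[]
After 10 (send(from=A, to=C, msg='ok')): A:[] B:[data,stop] C:[ok]
After 11 (process(B)): A:[] B:[stop] C:[ok]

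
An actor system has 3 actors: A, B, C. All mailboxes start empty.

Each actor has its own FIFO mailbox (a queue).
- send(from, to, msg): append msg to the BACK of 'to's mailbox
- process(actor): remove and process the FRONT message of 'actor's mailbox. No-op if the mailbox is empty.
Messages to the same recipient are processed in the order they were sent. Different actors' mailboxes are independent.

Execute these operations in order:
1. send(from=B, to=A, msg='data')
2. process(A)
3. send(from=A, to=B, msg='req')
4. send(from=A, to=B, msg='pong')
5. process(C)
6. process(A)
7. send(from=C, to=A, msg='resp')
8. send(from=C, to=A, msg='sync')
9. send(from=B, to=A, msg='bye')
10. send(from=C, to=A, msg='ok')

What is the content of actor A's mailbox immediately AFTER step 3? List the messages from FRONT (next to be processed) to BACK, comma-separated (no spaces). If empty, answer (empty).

After 1 (send(from=B, to=A, msg='data')): A:[data] B:[] C:[]
After 2 (process(A)): A:[] B:[] C:[]
After 3 (send(from=A, to=B, msg='req')): A:[] B:[req] C:[]

(empty)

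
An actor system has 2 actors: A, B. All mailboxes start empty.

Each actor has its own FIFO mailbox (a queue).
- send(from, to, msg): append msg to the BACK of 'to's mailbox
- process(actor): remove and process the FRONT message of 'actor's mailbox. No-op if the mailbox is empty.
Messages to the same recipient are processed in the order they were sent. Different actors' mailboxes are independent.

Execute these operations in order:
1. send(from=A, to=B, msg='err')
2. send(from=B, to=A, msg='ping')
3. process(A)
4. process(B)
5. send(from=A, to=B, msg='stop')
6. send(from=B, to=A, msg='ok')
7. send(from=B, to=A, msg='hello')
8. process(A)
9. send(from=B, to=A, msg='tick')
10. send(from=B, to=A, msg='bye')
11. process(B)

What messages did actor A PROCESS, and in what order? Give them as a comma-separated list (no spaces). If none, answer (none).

Answer: ping,ok

Derivation:
After 1 (send(from=A, to=B, msg='err')): A:[] B:[err]
After 2 (send(from=B, to=A, msg='ping')): A:[ping] B:[err]
After 3 (process(A)): A:[] B:[err]
After 4 (process(B)): A:[] B:[]
After 5 (send(from=A, to=B, msg='stop')): A:[] B:[stop]
After 6 (send(from=B, to=A, msg='ok')): A:[ok] B:[stop]
After 7 (send(from=B, to=A, msg='hello')): A:[ok,hello] B:[stop]
After 8 (process(A)): A:[hello] B:[stop]
After 9 (send(from=B, to=A, msg='tick')): A:[hello,tick] B:[stop]
After 10 (send(from=B, to=A, msg='bye')): A:[hello,tick,bye] B:[stop]
After 11 (process(B)): A:[hello,tick,bye] B:[]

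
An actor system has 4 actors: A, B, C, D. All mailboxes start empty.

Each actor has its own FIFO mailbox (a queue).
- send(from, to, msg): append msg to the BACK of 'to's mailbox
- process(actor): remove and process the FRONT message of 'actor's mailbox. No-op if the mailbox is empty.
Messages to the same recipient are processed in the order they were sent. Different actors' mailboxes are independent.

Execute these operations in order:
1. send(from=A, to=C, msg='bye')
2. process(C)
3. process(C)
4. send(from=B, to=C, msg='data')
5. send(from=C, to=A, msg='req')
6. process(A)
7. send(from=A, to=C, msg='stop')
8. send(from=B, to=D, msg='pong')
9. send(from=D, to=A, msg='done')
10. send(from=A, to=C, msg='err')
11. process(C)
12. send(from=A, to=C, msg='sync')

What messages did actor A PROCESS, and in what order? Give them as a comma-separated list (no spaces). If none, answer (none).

Answer: req

Derivation:
After 1 (send(from=A, to=C, msg='bye')): A:[] B:[] C:[bye] D:[]
After 2 (process(C)): A:[] B:[] C:[] D:[]
After 3 (process(C)): A:[] B:[] C:[] D:[]
After 4 (send(from=B, to=C, msg='data')): A:[] B:[] C:[data] D:[]
After 5 (send(from=C, to=A, msg='req')): A:[req] B:[] C:[data] D:[]
After 6 (process(A)): A:[] B:[] C:[data] D:[]
After 7 (send(from=A, to=C, msg='stop')): A:[] B:[] C:[data,stop] D:[]
After 8 (send(from=B, to=D, msg='pong')): A:[] B:[] C:[data,stop] D:[pong]
After 9 (send(from=D, to=A, msg='done')): A:[done] B:[] C:[data,stop] D:[pong]
After 10 (send(from=A, to=C, msg='err')): A:[done] B:[] C:[data,stop,err] D:[pong]
After 11 (process(C)): A:[done] B:[] C:[stop,err] D:[pong]
After 12 (send(from=A, to=C, msg='sync')): A:[done] B:[] C:[stop,err,sync] D:[pong]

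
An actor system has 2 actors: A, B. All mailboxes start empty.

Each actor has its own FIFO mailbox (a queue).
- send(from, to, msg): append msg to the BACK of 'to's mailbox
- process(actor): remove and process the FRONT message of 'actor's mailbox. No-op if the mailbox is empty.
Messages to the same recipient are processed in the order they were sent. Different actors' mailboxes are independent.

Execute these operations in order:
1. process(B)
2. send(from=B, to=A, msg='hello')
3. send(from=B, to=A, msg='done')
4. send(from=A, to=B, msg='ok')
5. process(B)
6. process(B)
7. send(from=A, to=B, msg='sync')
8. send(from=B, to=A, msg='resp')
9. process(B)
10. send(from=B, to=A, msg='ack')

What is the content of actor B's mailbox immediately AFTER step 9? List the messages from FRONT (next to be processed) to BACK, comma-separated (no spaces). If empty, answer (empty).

After 1 (process(B)): A:[] B:[]
After 2 (send(from=B, to=A, msg='hello')): A:[hello] B:[]
After 3 (send(from=B, to=A, msg='done')): A:[hello,done] B:[]
After 4 (send(from=A, to=B, msg='ok')): A:[hello,done] B:[ok]
After 5 (process(B)): A:[hello,done] B:[]
After 6 (process(B)): A:[hello,done] B:[]
After 7 (send(from=A, to=B, msg='sync')): A:[hello,done] B:[sync]
After 8 (send(from=B, to=A, msg='resp')): A:[hello,done,resp] B:[sync]
After 9 (process(B)): A:[hello,done,resp] B:[]

(empty)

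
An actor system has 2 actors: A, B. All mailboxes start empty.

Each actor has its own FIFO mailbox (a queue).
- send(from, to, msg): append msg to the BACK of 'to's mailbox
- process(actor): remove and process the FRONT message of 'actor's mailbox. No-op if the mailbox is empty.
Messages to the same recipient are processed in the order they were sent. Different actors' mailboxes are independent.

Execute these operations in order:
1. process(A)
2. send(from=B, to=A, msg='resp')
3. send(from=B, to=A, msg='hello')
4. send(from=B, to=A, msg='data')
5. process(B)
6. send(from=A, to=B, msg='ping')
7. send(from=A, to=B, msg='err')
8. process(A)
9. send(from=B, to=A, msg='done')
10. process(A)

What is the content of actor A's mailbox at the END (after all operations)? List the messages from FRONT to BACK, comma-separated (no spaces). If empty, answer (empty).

Answer: data,done

Derivation:
After 1 (process(A)): A:[] B:[]
After 2 (send(from=B, to=A, msg='resp')): A:[resp] B:[]
After 3 (send(from=B, to=A, msg='hello')): A:[resp,hello] B:[]
After 4 (send(from=B, to=A, msg='data')): A:[resp,hello,data] B:[]
After 5 (process(B)): A:[resp,hello,data] B:[]
After 6 (send(from=A, to=B, msg='ping')): A:[resp,hello,data] B:[ping]
After 7 (send(from=A, to=B, msg='err')): A:[resp,hello,data] B:[ping,err]
After 8 (process(A)): A:[hello,data] B:[ping,err]
After 9 (send(from=B, to=A, msg='done')): A:[hello,data,done] B:[ping,err]
After 10 (process(A)): A:[data,done] B:[ping,err]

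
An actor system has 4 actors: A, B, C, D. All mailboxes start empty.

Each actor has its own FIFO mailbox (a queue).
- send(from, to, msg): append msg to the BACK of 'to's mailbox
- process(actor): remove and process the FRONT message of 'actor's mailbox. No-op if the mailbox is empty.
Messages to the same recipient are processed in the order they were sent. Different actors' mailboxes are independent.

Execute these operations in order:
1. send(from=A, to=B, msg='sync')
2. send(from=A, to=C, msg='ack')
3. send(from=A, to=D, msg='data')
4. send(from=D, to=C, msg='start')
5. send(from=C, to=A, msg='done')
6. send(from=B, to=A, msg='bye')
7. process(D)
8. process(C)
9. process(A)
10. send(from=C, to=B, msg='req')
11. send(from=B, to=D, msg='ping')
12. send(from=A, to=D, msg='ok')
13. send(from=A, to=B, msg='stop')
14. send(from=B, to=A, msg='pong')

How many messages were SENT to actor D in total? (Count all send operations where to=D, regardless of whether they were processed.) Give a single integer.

After 1 (send(from=A, to=B, msg='sync')): A:[] B:[sync] C:[] D:[]
After 2 (send(from=A, to=C, msg='ack')): A:[] B:[sync] C:[ack] D:[]
After 3 (send(from=A, to=D, msg='data')): A:[] B:[sync] C:[ack] D:[data]
After 4 (send(from=D, to=C, msg='start')): A:[] B:[sync] C:[ack,start] D:[data]
After 5 (send(from=C, to=A, msg='done')): A:[done] B:[sync] C:[ack,start] D:[data]
After 6 (send(from=B, to=A, msg='bye')): A:[done,bye] B:[sync] C:[ack,start] D:[data]
After 7 (process(D)): A:[done,bye] B:[sync] C:[ack,start] D:[]
After 8 (process(C)): A:[done,bye] B:[sync] C:[start] D:[]
After 9 (process(A)): A:[bye] B:[sync] C:[start] D:[]
After 10 (send(from=C, to=B, msg='req')): A:[bye] B:[sync,req] C:[start] D:[]
After 11 (send(from=B, to=D, msg='ping')): A:[bye] B:[sync,req] C:[start] D:[ping]
After 12 (send(from=A, to=D, msg='ok')): A:[bye] B:[sync,req] C:[start] D:[ping,ok]
After 13 (send(from=A, to=B, msg='stop')): A:[bye] B:[sync,req,stop] C:[start] D:[ping,ok]
After 14 (send(from=B, to=A, msg='pong')): A:[bye,pong] B:[sync,req,stop] C:[start] D:[ping,ok]

Answer: 3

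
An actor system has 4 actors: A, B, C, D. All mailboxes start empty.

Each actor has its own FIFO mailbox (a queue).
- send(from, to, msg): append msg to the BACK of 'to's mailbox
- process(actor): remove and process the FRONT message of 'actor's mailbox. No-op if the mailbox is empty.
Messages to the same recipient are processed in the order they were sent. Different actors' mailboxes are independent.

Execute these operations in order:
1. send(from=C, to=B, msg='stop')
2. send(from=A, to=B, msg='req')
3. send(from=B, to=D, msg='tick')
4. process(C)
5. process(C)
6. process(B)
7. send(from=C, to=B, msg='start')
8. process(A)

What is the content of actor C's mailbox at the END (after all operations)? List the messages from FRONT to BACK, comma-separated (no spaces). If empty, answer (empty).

Answer: (empty)

Derivation:
After 1 (send(from=C, to=B, msg='stop')): A:[] B:[stop] C:[] D:[]
After 2 (send(from=A, to=B, msg='req')): A:[] B:[stop,req] C:[] D:[]
After 3 (send(from=B, to=D, msg='tick')): A:[] B:[stop,req] C:[] D:[tick]
After 4 (process(C)): A:[] B:[stop,req] C:[] D:[tick]
After 5 (process(C)): A:[] B:[stop,req] C:[] D:[tick]
After 6 (process(B)): A:[] B:[req] C:[] D:[tick]
After 7 (send(from=C, to=B, msg='start')): A:[] B:[req,start] C:[] D:[tick]
After 8 (process(A)): A:[] B:[req,start] C:[] D:[tick]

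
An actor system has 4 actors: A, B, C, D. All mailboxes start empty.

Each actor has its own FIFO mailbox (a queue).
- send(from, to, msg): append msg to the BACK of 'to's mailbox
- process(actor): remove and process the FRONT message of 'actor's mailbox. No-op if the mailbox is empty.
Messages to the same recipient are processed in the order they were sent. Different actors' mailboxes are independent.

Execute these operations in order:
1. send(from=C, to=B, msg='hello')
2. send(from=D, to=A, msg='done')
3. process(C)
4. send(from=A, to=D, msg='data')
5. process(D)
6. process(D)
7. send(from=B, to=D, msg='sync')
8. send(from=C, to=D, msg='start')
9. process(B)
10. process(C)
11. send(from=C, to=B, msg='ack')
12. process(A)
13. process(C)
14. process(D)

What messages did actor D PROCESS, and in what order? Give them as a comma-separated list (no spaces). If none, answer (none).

After 1 (send(from=C, to=B, msg='hello')): A:[] B:[hello] C:[] D:[]
After 2 (send(from=D, to=A, msg='done')): A:[done] B:[hello] C:[] D:[]
After 3 (process(C)): A:[done] B:[hello] C:[] D:[]
After 4 (send(from=A, to=D, msg='data')): A:[done] B:[hello] C:[] D:[data]
After 5 (process(D)): A:[done] B:[hello] C:[] D:[]
After 6 (process(D)): A:[done] B:[hello] C:[] D:[]
After 7 (send(from=B, to=D, msg='sync')): A:[done] B:[hello] C:[] D:[sync]
After 8 (send(from=C, to=D, msg='start')): A:[done] B:[hello] C:[] D:[sync,start]
After 9 (process(B)): A:[done] B:[] C:[] D:[sync,start]
After 10 (process(C)): A:[done] B:[] C:[] D:[sync,start]
After 11 (send(from=C, to=B, msg='ack')): A:[done] B:[ack] C:[] D:[sync,start]
After 12 (process(A)): A:[] B:[ack] C:[] D:[sync,start]
After 13 (process(C)): A:[] B:[ack] C:[] D:[sync,start]
After 14 (process(D)): A:[] B:[ack] C:[] D:[start]

Answer: data,sync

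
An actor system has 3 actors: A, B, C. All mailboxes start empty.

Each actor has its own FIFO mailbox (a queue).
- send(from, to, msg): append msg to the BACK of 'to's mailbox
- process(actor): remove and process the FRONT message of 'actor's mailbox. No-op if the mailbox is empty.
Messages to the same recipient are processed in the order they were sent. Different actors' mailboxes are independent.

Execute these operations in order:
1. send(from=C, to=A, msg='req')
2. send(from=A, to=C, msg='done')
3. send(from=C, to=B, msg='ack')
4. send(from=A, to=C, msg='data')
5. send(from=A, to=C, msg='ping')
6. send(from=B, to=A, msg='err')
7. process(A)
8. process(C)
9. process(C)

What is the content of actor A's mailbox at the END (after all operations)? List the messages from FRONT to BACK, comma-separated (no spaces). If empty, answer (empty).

After 1 (send(from=C, to=A, msg='req')): A:[req] B:[] C:[]
After 2 (send(from=A, to=C, msg='done')): A:[req] B:[] C:[done]
After 3 (send(from=C, to=B, msg='ack')): A:[req] B:[ack] C:[done]
After 4 (send(from=A, to=C, msg='data')): A:[req] B:[ack] C:[done,data]
After 5 (send(from=A, to=C, msg='ping')): A:[req] B:[ack] C:[done,data,ping]
After 6 (send(from=B, to=A, msg='err')): A:[req,err] B:[ack] C:[done,data,ping]
After 7 (process(A)): A:[err] B:[ack] C:[done,data,ping]
After 8 (process(C)): A:[err] B:[ack] C:[data,ping]
After 9 (process(C)): A:[err] B:[ack] C:[ping]

Answer: err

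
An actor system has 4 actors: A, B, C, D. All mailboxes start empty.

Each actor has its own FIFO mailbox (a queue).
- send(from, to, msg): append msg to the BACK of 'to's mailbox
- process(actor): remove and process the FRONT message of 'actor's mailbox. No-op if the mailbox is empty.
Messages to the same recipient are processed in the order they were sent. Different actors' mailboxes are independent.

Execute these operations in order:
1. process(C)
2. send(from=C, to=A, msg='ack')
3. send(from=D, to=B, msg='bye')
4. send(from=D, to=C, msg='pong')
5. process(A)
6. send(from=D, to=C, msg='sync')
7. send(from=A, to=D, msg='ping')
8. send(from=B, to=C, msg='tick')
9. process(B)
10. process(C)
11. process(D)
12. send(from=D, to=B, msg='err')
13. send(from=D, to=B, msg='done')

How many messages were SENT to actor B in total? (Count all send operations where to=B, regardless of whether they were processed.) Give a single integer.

Answer: 3

Derivation:
After 1 (process(C)): A:[] B:[] C:[] D:[]
After 2 (send(from=C, to=A, msg='ack')): A:[ack] B:[] C:[] D:[]
After 3 (send(from=D, to=B, msg='bye')): A:[ack] B:[bye] C:[] D:[]
After 4 (send(from=D, to=C, msg='pong')): A:[ack] B:[bye] C:[pong] D:[]
After 5 (process(A)): A:[] B:[bye] C:[pong] D:[]
After 6 (send(from=D, to=C, msg='sync')): A:[] B:[bye] C:[pong,sync] D:[]
After 7 (send(from=A, to=D, msg='ping')): A:[] B:[bye] C:[pong,sync] D:[ping]
After 8 (send(from=B, to=C, msg='tick')): A:[] B:[bye] C:[pong,sync,tick] D:[ping]
After 9 (process(B)): A:[] B:[] C:[pong,sync,tick] D:[ping]
After 10 (process(C)): A:[] B:[] C:[sync,tick] D:[ping]
After 11 (process(D)): A:[] B:[] C:[sync,tick] D:[]
After 12 (send(from=D, to=B, msg='err')): A:[] B:[err] C:[sync,tick] D:[]
After 13 (send(from=D, to=B, msg='done')): A:[] B:[err,done] C:[sync,tick] D:[]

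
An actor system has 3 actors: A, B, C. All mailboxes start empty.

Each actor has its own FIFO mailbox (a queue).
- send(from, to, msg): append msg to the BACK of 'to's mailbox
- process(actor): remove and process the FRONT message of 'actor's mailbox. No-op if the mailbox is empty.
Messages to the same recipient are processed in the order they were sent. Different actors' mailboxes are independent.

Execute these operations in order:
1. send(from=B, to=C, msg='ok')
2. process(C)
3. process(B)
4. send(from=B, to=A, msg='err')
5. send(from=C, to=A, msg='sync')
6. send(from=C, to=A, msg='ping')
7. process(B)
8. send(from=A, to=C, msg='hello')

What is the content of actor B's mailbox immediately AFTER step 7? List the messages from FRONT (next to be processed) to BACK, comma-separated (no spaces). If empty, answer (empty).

After 1 (send(from=B, to=C, msg='ok')): A:[] B:[] C:[ok]
After 2 (process(C)): A:[] B:[] C:[]
After 3 (process(B)): A:[] B:[] C:[]
After 4 (send(from=B, to=A, msg='err')): A:[err] B:[] C:[]
After 5 (send(from=C, to=A, msg='sync')): A:[err,sync] B:[] C:[]
After 6 (send(from=C, to=A, msg='ping')): A:[err,sync,ping] B:[] C:[]
After 7 (process(B)): A:[err,sync,ping] B:[] C:[]

(empty)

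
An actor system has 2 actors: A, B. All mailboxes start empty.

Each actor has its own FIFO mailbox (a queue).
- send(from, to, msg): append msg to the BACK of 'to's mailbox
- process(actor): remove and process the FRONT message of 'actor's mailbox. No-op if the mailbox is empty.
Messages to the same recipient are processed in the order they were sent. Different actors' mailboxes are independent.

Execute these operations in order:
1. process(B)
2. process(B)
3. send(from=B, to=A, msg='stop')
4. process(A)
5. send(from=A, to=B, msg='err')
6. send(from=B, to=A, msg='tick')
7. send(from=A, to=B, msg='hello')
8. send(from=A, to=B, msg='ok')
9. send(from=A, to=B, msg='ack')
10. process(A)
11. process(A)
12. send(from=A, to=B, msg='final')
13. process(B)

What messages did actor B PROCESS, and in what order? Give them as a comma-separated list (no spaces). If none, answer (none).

After 1 (process(B)): A:[] B:[]
After 2 (process(B)): A:[] B:[]
After 3 (send(from=B, to=A, msg='stop')): A:[stop] B:[]
After 4 (process(A)): A:[] B:[]
After 5 (send(from=A, to=B, msg='err')): A:[] B:[err]
After 6 (send(from=B, to=A, msg='tick')): A:[tick] B:[err]
After 7 (send(from=A, to=B, msg='hello')): A:[tick] B:[err,hello]
After 8 (send(from=A, to=B, msg='ok')): A:[tick] B:[err,hello,ok]
After 9 (send(from=A, to=B, msg='ack')): A:[tick] B:[err,hello,ok,ack]
After 10 (process(A)): A:[] B:[err,hello,ok,ack]
After 11 (process(A)): A:[] B:[err,hello,ok,ack]
After 12 (send(from=A, to=B, msg='final')): A:[] B:[err,hello,ok,ack,final]
After 13 (process(B)): A:[] B:[hello,ok,ack,final]

Answer: err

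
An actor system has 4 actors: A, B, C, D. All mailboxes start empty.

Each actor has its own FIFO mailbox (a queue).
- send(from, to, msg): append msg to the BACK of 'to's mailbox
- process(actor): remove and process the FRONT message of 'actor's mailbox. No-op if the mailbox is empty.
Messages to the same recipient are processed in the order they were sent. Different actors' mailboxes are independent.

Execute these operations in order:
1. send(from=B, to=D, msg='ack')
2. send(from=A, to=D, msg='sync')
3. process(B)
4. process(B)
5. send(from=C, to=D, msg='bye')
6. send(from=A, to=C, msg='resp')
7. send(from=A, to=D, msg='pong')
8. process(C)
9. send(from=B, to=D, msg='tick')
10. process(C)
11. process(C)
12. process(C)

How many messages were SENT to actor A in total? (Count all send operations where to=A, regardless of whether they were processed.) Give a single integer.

After 1 (send(from=B, to=D, msg='ack')): A:[] B:[] C:[] D:[ack]
After 2 (send(from=A, to=D, msg='sync')): A:[] B:[] C:[] D:[ack,sync]
After 3 (process(B)): A:[] B:[] C:[] D:[ack,sync]
After 4 (process(B)): A:[] B:[] C:[] D:[ack,sync]
After 5 (send(from=C, to=D, msg='bye')): A:[] B:[] C:[] D:[ack,sync,bye]
After 6 (send(from=A, to=C, msg='resp')): A:[] B:[] C:[resp] D:[ack,sync,bye]
After 7 (send(from=A, to=D, msg='pong')): A:[] B:[] C:[resp] D:[ack,sync,bye,pong]
After 8 (process(C)): A:[] B:[] C:[] D:[ack,sync,bye,pong]
After 9 (send(from=B, to=D, msg='tick')): A:[] B:[] C:[] D:[ack,sync,bye,pong,tick]
After 10 (process(C)): A:[] B:[] C:[] D:[ack,sync,bye,pong,tick]
After 11 (process(C)): A:[] B:[] C:[] D:[ack,sync,bye,pong,tick]
After 12 (process(C)): A:[] B:[] C:[] D:[ack,sync,bye,pong,tick]

Answer: 0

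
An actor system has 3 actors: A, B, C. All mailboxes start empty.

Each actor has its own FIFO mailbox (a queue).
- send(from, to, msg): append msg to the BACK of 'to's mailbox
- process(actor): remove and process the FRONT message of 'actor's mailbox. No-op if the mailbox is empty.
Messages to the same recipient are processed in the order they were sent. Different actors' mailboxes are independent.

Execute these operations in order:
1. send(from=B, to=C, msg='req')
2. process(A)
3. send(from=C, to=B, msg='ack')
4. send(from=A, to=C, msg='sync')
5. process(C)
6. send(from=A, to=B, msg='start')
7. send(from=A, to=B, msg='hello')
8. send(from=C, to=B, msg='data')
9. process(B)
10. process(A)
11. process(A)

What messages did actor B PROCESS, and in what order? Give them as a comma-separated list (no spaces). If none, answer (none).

After 1 (send(from=B, to=C, msg='req')): A:[] B:[] C:[req]
After 2 (process(A)): A:[] B:[] C:[req]
After 3 (send(from=C, to=B, msg='ack')): A:[] B:[ack] C:[req]
After 4 (send(from=A, to=C, msg='sync')): A:[] B:[ack] C:[req,sync]
After 5 (process(C)): A:[] B:[ack] C:[sync]
After 6 (send(from=A, to=B, msg='start')): A:[] B:[ack,start] C:[sync]
After 7 (send(from=A, to=B, msg='hello')): A:[] B:[ack,start,hello] C:[sync]
After 8 (send(from=C, to=B, msg='data')): A:[] B:[ack,start,hello,data] C:[sync]
After 9 (process(B)): A:[] B:[start,hello,data] C:[sync]
After 10 (process(A)): A:[] B:[start,hello,data] C:[sync]
After 11 (process(A)): A:[] B:[start,hello,data] C:[sync]

Answer: ack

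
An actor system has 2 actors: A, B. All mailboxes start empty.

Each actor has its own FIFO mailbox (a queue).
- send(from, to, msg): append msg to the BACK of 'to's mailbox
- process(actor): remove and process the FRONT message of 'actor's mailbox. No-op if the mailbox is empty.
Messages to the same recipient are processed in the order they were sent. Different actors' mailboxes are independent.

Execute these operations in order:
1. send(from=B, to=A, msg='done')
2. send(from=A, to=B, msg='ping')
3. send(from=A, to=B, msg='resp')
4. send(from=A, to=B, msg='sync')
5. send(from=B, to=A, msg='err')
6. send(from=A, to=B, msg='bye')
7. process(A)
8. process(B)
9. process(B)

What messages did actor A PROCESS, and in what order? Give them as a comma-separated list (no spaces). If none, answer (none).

Answer: done

Derivation:
After 1 (send(from=B, to=A, msg='done')): A:[done] B:[]
After 2 (send(from=A, to=B, msg='ping')): A:[done] B:[ping]
After 3 (send(from=A, to=B, msg='resp')): A:[done] B:[ping,resp]
After 4 (send(from=A, to=B, msg='sync')): A:[done] B:[ping,resp,sync]
After 5 (send(from=B, to=A, msg='err')): A:[done,err] B:[ping,resp,sync]
After 6 (send(from=A, to=B, msg='bye')): A:[done,err] B:[ping,resp,sync,bye]
After 7 (process(A)): A:[err] B:[ping,resp,sync,bye]
After 8 (process(B)): A:[err] B:[resp,sync,bye]
After 9 (process(B)): A:[err] B:[sync,bye]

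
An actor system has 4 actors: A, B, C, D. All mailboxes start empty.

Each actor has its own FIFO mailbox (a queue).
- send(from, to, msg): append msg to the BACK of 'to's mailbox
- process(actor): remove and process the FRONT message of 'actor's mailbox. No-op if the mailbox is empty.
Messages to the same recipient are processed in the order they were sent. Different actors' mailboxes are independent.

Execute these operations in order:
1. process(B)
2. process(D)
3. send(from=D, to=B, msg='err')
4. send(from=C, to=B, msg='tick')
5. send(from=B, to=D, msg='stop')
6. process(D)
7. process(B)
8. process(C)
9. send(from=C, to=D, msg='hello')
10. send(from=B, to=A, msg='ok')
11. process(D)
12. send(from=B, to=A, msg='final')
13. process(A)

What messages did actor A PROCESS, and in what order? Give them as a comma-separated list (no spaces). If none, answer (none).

After 1 (process(B)): A:[] B:[] C:[] D:[]
After 2 (process(D)): A:[] B:[] C:[] D:[]
After 3 (send(from=D, to=B, msg='err')): A:[] B:[err] C:[] D:[]
After 4 (send(from=C, to=B, msg='tick')): A:[] B:[err,tick] C:[] D:[]
After 5 (send(from=B, to=D, msg='stop')): A:[] B:[err,tick] C:[] D:[stop]
After 6 (process(D)): A:[] B:[err,tick] C:[] D:[]
After 7 (process(B)): A:[] B:[tick] C:[] D:[]
After 8 (process(C)): A:[] B:[tick] C:[] D:[]
After 9 (send(from=C, to=D, msg='hello')): A:[] B:[tick] C:[] D:[hello]
After 10 (send(from=B, to=A, msg='ok')): A:[ok] B:[tick] C:[] D:[hello]
After 11 (process(D)): A:[ok] B:[tick] C:[] D:[]
After 12 (send(from=B, to=A, msg='final')): A:[ok,final] B:[tick] C:[] D:[]
After 13 (process(A)): A:[final] B:[tick] C:[] D:[]

Answer: ok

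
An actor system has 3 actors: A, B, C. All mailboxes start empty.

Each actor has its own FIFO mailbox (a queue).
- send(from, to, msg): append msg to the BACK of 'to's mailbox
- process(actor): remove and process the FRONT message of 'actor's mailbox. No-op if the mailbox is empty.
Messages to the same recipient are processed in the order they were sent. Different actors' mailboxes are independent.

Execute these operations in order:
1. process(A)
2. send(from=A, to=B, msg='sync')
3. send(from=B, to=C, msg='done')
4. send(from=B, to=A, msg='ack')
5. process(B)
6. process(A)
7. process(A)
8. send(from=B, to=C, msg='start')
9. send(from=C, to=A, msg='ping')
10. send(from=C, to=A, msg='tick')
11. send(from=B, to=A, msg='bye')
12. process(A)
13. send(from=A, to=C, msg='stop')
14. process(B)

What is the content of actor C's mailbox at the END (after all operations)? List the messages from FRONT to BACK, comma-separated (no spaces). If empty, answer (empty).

Answer: done,start,stop

Derivation:
After 1 (process(A)): A:[] B:[] C:[]
After 2 (send(from=A, to=B, msg='sync')): A:[] B:[sync] C:[]
After 3 (send(from=B, to=C, msg='done')): A:[] B:[sync] C:[done]
After 4 (send(from=B, to=A, msg='ack')): A:[ack] B:[sync] C:[done]
After 5 (process(B)): A:[ack] B:[] C:[done]
After 6 (process(A)): A:[] B:[] C:[done]
After 7 (process(A)): A:[] B:[] C:[done]
After 8 (send(from=B, to=C, msg='start')): A:[] B:[] C:[done,start]
After 9 (send(from=C, to=A, msg='ping')): A:[ping] B:[] C:[done,start]
After 10 (send(from=C, to=A, msg='tick')): A:[ping,tick] B:[] C:[done,start]
After 11 (send(from=B, to=A, msg='bye')): A:[ping,tick,bye] B:[] C:[done,start]
After 12 (process(A)): A:[tick,bye] B:[] C:[done,start]
After 13 (send(from=A, to=C, msg='stop')): A:[tick,bye] B:[] C:[done,start,stop]
After 14 (process(B)): A:[tick,bye] B:[] C:[done,start,stop]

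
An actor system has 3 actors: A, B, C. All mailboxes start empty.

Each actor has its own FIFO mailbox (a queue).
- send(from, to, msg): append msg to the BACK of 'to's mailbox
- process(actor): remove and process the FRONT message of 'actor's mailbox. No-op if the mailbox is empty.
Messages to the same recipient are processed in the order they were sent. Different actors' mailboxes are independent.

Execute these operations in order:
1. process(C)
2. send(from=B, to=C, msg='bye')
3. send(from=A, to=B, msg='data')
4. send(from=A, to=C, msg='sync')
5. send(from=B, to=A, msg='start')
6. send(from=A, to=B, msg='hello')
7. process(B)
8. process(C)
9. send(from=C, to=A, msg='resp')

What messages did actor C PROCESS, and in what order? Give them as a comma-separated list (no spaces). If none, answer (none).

Answer: bye

Derivation:
After 1 (process(C)): A:[] B:[] C:[]
After 2 (send(from=B, to=C, msg='bye')): A:[] B:[] C:[bye]
After 3 (send(from=A, to=B, msg='data')): A:[] B:[data] C:[bye]
After 4 (send(from=A, to=C, msg='sync')): A:[] B:[data] C:[bye,sync]
After 5 (send(from=B, to=A, msg='start')): A:[start] B:[data] C:[bye,sync]
After 6 (send(from=A, to=B, msg='hello')): A:[start] B:[data,hello] C:[bye,sync]
After 7 (process(B)): A:[start] B:[hello] C:[bye,sync]
After 8 (process(C)): A:[start] B:[hello] C:[sync]
After 9 (send(from=C, to=A, msg='resp')): A:[start,resp] B:[hello] C:[sync]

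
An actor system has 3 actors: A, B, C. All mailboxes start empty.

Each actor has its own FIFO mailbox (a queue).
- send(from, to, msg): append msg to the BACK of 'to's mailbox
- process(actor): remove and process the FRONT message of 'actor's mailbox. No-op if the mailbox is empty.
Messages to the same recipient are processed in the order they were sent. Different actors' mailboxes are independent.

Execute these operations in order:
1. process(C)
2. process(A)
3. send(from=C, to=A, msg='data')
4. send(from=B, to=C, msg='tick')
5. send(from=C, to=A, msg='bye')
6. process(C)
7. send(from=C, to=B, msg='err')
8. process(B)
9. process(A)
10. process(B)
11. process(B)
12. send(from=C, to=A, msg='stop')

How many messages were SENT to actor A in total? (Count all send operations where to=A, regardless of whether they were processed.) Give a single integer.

After 1 (process(C)): A:[] B:[] C:[]
After 2 (process(A)): A:[] B:[] C:[]
After 3 (send(from=C, to=A, msg='data')): A:[data] B:[] C:[]
After 4 (send(from=B, to=C, msg='tick')): A:[data] B:[] C:[tick]
After 5 (send(from=C, to=A, msg='bye')): A:[data,bye] B:[] C:[tick]
After 6 (process(C)): A:[data,bye] B:[] C:[]
After 7 (send(from=C, to=B, msg='err')): A:[data,bye] B:[err] C:[]
After 8 (process(B)): A:[data,bye] B:[] C:[]
After 9 (process(A)): A:[bye] B:[] C:[]
After 10 (process(B)): A:[bye] B:[] C:[]
After 11 (process(B)): A:[bye] B:[] C:[]
After 12 (send(from=C, to=A, msg='stop')): A:[bye,stop] B:[] C:[]

Answer: 3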